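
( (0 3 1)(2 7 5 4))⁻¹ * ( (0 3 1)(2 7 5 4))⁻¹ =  (0 3 1)(2 5)(4 7)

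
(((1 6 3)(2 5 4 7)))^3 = (2 7 4 5)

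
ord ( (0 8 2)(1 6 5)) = 3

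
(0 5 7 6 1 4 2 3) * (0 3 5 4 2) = (0 4)(1 2 5 7 6)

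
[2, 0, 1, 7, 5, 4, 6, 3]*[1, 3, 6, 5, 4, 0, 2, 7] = [6, 1, 3, 7, 0, 4, 2, 5]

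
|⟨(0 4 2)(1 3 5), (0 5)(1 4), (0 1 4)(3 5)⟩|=720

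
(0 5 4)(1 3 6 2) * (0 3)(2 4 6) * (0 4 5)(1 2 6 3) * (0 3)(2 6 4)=(0 3 4 1 2 6 5)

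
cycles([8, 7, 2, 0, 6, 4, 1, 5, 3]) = (0 8 3)(1 7 5 4 6)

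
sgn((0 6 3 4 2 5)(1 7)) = 1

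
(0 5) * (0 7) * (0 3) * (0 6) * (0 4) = (0 5 7 3 6 4)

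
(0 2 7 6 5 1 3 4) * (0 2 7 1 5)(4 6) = (0 7 4 2 1 3 6)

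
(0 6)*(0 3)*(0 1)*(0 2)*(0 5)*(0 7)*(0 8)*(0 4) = (0 6 3 1 2 5 7 8 4)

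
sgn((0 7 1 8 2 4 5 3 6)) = 1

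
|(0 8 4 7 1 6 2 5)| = 8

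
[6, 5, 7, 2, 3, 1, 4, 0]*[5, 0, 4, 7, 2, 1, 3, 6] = [3, 1, 6, 4, 7, 0, 2, 5]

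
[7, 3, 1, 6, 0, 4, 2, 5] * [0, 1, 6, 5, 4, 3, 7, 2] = [2, 5, 1, 7, 0, 4, 6, 3]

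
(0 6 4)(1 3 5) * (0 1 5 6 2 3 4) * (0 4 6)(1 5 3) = (0 2 1 6 4 5 3)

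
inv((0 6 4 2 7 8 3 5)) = (0 5 3 8 7 2 4 6)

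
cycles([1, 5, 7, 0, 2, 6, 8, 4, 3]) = (0 1 5 6 8 3)(2 7 4)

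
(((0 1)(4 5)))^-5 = (0 1)(4 5)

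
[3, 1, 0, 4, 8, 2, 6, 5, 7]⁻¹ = [2, 1, 5, 0, 3, 7, 6, 8, 4]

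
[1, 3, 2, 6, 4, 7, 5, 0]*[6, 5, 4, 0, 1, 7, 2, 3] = [5, 0, 4, 2, 1, 3, 7, 6]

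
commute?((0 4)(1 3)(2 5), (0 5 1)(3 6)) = no:(0 4)(1 3)(2 5) * (0 5 1)(3 6) = (0 4 5 2 1 6 3), (0 5 1)(3 6) * (0 4)(1 3)(2 5) = (0 2 5 3 6 1 4)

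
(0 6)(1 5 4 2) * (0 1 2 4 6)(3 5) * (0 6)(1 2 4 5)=(0 6 2 4 5)(1 3)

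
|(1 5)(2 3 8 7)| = 4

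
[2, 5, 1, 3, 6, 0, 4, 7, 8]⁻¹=[5, 2, 0, 3, 6, 1, 4, 7, 8]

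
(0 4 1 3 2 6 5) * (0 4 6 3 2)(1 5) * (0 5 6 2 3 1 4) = (0 2 1 3 5)(4 6)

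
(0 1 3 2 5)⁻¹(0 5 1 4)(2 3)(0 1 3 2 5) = (0 3 4 1)(2 5)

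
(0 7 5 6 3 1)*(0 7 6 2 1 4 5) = (0 6 3 4 5 2 1 7)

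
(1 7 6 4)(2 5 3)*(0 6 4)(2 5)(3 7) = (0 6)(1 3 5 7 4)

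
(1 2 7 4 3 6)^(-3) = (1 4)(2 3)(6 7)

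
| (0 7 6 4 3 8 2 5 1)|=9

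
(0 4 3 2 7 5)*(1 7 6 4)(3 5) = (0 1 7 3 2 6 4 5)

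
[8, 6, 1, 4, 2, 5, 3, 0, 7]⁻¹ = [7, 2, 4, 6, 3, 5, 1, 8, 0]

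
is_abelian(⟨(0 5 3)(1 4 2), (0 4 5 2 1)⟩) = no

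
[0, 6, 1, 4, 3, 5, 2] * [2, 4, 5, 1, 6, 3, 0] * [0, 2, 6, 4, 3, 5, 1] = [6, 0, 3, 1, 2, 4, 5]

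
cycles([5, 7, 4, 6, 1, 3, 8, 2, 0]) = (0 5 3 6 8)(1 7 2 4)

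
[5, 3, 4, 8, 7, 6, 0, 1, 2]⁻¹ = [6, 7, 8, 1, 2, 0, 5, 4, 3]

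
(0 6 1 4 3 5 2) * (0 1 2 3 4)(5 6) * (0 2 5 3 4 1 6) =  (0 3)(1 2 6 5 4)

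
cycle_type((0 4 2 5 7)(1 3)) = 2.5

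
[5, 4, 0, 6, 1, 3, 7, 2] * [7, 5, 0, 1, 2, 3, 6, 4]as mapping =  [0→3, 1→2, 2→7, 3→6, 4→5, 5→1, 6→4, 7→0]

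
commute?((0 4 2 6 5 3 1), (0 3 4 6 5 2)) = no:(0 4 2 6 5 3 1) * (0 3 4 6 5 2) = (0 6 2 5 4)(1 3), (0 3 4 6 5 2) * (0 4 2 6 5 3 1) = (0 1)(2 4 5 6 3)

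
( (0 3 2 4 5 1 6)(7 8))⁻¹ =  (0 6 1 5 4 2 3)(7 8)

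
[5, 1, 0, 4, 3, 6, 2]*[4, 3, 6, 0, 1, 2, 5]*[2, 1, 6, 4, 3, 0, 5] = [6, 4, 3, 1, 2, 0, 5]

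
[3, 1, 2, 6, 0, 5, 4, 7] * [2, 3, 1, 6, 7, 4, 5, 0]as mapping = [0→6, 1→3, 2→1, 3→5, 4→2, 5→4, 6→7, 7→0]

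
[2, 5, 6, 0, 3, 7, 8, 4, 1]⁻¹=[3, 8, 0, 4, 7, 1, 2, 5, 6]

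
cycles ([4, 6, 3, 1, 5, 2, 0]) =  (0 4 5 2 3 1 6)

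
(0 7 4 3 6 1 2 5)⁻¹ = (0 5 2 1 6 3 4 7)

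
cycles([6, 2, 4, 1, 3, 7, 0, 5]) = (0 6)(1 2 4 3)(5 7)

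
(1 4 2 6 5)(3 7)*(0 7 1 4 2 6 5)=(0 7 3 1 2 5 4 6)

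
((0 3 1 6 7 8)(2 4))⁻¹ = (0 8 7 6 1 3)(2 4)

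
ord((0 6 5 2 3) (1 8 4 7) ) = 20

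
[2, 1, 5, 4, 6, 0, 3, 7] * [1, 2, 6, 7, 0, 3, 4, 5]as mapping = [0→6, 1→2, 2→3, 3→0, 4→4, 5→1, 6→7, 7→5]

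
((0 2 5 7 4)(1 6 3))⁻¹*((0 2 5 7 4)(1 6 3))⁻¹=(0 7 2 4 5)(1 6 3)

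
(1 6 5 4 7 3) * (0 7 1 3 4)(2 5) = (0 7 4 1 6 2 5)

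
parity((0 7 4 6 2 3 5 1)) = odd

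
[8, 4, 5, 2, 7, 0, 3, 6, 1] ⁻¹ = [5, 8, 3, 6, 1, 2, 7, 4, 0] 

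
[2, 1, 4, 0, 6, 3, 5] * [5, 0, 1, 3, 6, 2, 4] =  [1, 0, 6, 5, 4, 3, 2]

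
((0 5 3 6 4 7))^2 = (0 3 4)(5 6 7)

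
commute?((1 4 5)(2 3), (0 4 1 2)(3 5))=no:(1 4 5)(2 3) * (0 4 1 2)(3 5)=(0 4 3)(2 5), (0 4 1 2)(3 5) * (1 4 5)(2 3)=(0 5 2)(1 3)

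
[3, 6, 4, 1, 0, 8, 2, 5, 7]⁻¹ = [4, 3, 6, 0, 2, 7, 1, 8, 5]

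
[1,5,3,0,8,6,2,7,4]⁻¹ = [3,0,6,2,8,1,5,7,4]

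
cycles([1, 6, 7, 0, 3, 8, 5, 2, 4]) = (0 1 6 5 8 4 3) (2 7) 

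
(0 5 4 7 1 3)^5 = (0 3 1 7 4 5)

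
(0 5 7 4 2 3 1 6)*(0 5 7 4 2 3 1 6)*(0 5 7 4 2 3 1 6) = (0 4 1 5 2 6 7 3)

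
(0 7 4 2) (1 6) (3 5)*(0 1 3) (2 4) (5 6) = (0 7 2 1 5) (3 6) 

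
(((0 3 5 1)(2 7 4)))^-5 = (0 1 5 3)(2 7 4)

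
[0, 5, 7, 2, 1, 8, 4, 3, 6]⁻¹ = [0, 4, 3, 7, 6, 1, 8, 2, 5]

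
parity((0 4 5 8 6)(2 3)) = odd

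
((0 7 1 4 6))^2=(0 1 6 7 4)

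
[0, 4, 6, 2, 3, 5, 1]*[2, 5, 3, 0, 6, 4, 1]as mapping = [0→2, 1→6, 2→1, 3→3, 4→0, 5→4, 6→5]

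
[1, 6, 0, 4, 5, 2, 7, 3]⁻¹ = [2, 0, 5, 7, 3, 4, 1, 6]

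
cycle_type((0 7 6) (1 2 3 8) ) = 3.4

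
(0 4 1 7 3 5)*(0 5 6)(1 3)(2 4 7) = (0 7 1 2 4 3 6)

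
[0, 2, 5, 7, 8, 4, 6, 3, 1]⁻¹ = [0, 8, 1, 7, 5, 2, 6, 3, 4]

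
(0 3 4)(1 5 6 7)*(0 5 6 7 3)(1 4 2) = (1 6 3 2)(4 5 7)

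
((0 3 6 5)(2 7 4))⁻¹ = (0 5 6 3)(2 4 7)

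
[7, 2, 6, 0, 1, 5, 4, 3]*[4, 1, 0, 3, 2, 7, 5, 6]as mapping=[0→6, 1→0, 2→5, 3→4, 4→1, 5→7, 6→2, 7→3]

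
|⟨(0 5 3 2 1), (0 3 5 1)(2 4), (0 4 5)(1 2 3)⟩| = 360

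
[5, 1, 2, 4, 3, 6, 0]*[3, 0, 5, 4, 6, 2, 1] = [2, 0, 5, 6, 4, 1, 3]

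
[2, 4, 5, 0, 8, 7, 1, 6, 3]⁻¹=[3, 6, 0, 8, 1, 2, 7, 5, 4]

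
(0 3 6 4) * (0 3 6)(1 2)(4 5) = (0 6 5 4 3)(1 2)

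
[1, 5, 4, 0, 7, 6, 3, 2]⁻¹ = [3, 0, 7, 6, 2, 1, 5, 4]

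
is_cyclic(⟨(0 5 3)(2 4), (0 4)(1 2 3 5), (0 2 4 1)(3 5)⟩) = no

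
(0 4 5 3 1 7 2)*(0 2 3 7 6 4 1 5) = (0 1 6 4)(3 5 7)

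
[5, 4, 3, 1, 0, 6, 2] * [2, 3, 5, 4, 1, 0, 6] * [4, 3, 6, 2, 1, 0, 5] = [4, 3, 1, 2, 6, 5, 0]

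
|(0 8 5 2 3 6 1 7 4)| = 9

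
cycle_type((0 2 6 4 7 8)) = 6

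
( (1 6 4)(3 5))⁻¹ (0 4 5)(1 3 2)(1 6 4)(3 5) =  (0 1 3)(2 6 5)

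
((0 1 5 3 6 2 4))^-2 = (0 2 3 1 4 6 5)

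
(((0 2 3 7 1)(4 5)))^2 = (0 3 1 2 7)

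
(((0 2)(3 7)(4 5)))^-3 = (0 2)(3 7)(4 5)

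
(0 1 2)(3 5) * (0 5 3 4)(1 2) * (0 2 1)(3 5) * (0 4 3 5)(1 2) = (0 2 5 3)(1 4)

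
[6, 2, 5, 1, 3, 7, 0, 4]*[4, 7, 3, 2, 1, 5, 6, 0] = [6, 3, 5, 7, 2, 0, 4, 1]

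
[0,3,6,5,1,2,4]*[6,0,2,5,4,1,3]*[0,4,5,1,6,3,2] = [2,3,1,4,0,5,6]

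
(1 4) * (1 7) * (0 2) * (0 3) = (0 2 3)(1 4 7)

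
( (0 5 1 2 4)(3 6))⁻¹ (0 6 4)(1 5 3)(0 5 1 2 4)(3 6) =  (0 5 3)(1 6 2)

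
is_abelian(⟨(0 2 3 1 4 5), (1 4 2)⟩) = no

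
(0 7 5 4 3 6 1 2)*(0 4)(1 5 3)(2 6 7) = (0 2 4 1 6 5)(3 7)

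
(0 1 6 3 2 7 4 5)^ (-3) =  (0 7 6 5 2 1 4 3)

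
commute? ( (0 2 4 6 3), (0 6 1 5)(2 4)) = no: (0 2 4 6 3)*(0 6 1 5)(2 4) = (0 4 1 5)(3 6), (0 6 1 5)(2 4)*(0 2 4 6 3) = (0 3)(1 5 2 6)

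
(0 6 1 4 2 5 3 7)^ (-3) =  (0 5 1 7 2 6 3 4)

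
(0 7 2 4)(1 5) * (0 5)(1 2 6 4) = (0 7 6 4 5 2 1)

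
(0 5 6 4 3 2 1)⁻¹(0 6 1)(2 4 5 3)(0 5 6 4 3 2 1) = (0 5 4)(1 3 6 2)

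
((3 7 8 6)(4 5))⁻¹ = (3 6 8 7)(4 5)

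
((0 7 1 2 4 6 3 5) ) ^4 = (0 4) (1 3) (2 5) (6 7) 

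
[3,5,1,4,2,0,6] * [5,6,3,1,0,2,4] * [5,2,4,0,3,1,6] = [2,4,6,5,0,1,3]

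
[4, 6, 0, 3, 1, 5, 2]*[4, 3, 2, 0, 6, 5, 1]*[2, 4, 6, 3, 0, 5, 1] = [1, 4, 0, 2, 3, 5, 6]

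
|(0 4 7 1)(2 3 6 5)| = 4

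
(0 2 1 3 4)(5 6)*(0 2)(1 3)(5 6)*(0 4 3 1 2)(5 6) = (0 4)(1 2)(5 6)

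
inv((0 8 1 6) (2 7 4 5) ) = (0 6 1 8) (2 5 4 7) 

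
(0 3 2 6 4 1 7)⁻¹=(0 7 1 4 6 2 3)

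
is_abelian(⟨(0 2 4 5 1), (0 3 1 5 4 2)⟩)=no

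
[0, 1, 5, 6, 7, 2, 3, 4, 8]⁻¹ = [0, 1, 5, 6, 7, 2, 3, 4, 8]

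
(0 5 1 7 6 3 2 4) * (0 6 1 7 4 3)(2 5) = (0 2 3 5 7 1 4 6)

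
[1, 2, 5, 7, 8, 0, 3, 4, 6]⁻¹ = [5, 0, 1, 6, 7, 2, 8, 3, 4]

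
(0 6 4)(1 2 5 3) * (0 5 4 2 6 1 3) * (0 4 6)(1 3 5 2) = (0 3 5 4 2 6 1)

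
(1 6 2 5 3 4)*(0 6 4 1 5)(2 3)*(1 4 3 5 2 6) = (0 1 3 4 2)(5 6)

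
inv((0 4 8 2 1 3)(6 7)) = (0 3 1 2 8 4)(6 7)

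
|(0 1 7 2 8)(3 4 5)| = 15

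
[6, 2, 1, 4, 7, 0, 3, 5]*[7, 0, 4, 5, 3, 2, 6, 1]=[6, 4, 0, 3, 1, 7, 5, 2]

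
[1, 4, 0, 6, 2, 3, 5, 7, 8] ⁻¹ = [2, 0, 4, 5, 1, 6, 3, 7, 8] 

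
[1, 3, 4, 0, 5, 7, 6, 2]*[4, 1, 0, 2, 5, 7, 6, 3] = [1, 2, 5, 4, 7, 3, 6, 0]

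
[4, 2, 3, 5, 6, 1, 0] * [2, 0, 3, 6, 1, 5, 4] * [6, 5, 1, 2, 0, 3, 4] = [5, 2, 4, 3, 0, 6, 1]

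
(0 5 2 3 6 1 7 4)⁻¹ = (0 4 7 1 6 3 2 5)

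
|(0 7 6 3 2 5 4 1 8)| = 9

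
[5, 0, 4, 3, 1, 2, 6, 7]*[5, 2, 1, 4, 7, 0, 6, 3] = [0, 5, 7, 4, 2, 1, 6, 3]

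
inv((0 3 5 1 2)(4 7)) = (0 2 1 5 3)(4 7)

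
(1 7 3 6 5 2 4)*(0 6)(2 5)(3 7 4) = (0 6 2 3)(1 4)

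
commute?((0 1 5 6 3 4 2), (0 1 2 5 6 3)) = no:(0 1 5 6 3 4 2)*(0 1 2 5 6 3) = (0 2 1 6)(3 4 5), (0 1 2 5 6 3)*(0 1 5 6 3 4 2) = (0 5 3 1)(2 6 4)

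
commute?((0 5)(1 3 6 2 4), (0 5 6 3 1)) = no:(0 5)(1 3 6 2 4)*(0 5 6 3 1) = (0 6 2 4), (0 5 6 3 1)*(0 5)(1 3 6 2 4) = (1 5 2 4)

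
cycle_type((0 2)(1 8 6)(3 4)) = 2^2.3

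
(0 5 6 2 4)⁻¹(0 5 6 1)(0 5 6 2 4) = (1 5 6 2)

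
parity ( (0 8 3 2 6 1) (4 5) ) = even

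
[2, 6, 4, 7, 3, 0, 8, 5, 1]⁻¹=[5, 8, 0, 4, 2, 7, 1, 3, 6]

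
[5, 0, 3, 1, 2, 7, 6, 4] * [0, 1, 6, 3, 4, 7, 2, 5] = [7, 0, 3, 1, 6, 5, 2, 4]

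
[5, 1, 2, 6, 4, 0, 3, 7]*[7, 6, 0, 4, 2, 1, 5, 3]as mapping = [0→1, 1→6, 2→0, 3→5, 4→2, 5→7, 6→4, 7→3]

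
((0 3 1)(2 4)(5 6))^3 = (2 4)(5 6)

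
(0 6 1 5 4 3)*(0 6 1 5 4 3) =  (0 1 4)(3 6 5)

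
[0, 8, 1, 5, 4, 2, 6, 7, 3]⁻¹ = [0, 2, 5, 8, 4, 3, 6, 7, 1]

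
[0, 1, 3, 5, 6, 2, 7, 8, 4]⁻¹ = [0, 1, 5, 2, 8, 3, 4, 6, 7]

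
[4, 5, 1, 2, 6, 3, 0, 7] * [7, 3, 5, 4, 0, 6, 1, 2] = [0, 6, 3, 5, 1, 4, 7, 2]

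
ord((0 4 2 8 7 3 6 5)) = 8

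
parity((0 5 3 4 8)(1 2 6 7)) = odd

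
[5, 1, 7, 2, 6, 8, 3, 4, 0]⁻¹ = [8, 1, 3, 6, 7, 0, 4, 2, 5]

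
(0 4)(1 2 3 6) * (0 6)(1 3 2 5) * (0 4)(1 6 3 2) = (1 5 6 2)(3 4)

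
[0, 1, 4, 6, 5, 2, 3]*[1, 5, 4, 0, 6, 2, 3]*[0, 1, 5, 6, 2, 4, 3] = [1, 4, 3, 6, 5, 2, 0]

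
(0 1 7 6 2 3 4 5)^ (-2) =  (0 4 2 7)(1 5 3 6)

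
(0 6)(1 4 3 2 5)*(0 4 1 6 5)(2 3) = (0 5 6 4 2)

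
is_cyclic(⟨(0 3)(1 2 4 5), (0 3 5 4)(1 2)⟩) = no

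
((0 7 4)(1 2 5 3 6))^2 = (0 4 7)(1 5 6 2 3)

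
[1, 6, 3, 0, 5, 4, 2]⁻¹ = [3, 0, 6, 2, 5, 4, 1]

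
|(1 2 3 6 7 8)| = 6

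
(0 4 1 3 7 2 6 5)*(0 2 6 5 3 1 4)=(2 5)(3 7 6)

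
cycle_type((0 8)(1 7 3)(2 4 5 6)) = 2.3.4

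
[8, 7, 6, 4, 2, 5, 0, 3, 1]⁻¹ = [6, 8, 4, 7, 3, 5, 2, 1, 0]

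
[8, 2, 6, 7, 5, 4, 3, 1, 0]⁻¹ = [8, 7, 1, 6, 5, 4, 2, 3, 0]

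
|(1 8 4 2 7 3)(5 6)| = 6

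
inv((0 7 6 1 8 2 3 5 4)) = (0 4 5 3 2 8 1 6 7)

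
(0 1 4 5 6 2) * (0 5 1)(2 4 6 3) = (1 6 4)(2 5 3)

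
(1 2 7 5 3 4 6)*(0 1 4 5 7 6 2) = (0 1)(2 6 4)(3 5)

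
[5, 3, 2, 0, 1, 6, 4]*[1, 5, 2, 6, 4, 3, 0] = [3, 6, 2, 1, 5, 0, 4]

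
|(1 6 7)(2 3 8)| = 3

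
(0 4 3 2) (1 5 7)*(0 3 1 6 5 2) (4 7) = (0 7 6 5 4 1 2 3) 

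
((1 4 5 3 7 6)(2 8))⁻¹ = (1 6 7 3 5 4)(2 8)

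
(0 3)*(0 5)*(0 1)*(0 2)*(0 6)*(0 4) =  (0 3 5 1 2 6 4)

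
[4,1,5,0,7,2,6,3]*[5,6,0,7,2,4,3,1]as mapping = [0→2,1→6,2→4,3→5,4→1,5→0,6→3,7→7]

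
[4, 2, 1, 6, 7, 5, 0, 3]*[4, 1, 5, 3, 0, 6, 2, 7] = [0, 5, 1, 2, 7, 6, 4, 3]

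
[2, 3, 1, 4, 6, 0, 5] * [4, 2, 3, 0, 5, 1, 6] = [3, 0, 2, 5, 6, 4, 1]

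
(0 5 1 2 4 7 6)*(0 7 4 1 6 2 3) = (0 5 6 7 2 1 3) 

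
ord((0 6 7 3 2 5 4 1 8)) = 9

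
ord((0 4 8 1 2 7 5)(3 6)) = 14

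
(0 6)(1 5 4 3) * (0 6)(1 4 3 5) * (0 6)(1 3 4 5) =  (0 6)(1 3 5 4)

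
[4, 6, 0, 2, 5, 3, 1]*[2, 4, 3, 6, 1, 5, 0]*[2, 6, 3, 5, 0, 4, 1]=[6, 2, 3, 5, 4, 1, 0]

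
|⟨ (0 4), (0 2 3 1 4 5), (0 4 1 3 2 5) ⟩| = 720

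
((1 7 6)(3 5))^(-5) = (1 7 6)(3 5)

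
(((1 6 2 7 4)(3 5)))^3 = (1 7 6 4 2)(3 5)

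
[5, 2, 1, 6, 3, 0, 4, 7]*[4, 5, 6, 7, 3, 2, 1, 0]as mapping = [0→2, 1→6, 2→5, 3→1, 4→7, 5→4, 6→3, 7→0]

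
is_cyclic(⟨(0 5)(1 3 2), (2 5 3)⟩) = no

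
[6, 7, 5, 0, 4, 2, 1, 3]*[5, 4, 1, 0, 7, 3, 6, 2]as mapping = [0→6, 1→2, 2→3, 3→5, 4→7, 5→1, 6→4, 7→0]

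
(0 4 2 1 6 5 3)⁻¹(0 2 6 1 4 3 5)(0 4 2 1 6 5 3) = (0 3 4 1 5 6 2)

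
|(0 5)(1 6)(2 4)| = 2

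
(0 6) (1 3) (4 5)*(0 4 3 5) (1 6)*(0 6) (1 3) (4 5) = (0 3) (1 4 6 5) 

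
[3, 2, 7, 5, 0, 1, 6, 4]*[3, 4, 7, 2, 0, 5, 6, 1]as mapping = [0→2, 1→7, 2→1, 3→5, 4→3, 5→4, 6→6, 7→0]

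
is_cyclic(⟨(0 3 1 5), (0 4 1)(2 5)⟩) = no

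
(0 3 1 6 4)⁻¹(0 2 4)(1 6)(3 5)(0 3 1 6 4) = (0 3 2)(1 5)(4 6)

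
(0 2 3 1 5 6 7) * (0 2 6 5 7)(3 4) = (0 6)(1 7 2 4 3)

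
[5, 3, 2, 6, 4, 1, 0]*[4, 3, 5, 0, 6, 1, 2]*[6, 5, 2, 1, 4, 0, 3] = [5, 6, 0, 2, 3, 1, 4]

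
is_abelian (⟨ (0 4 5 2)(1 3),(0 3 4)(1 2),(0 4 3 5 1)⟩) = no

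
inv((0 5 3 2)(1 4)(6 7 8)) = (0 2 3 5)(1 4)(6 8 7)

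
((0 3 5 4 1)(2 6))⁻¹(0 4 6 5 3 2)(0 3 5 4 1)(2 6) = (1 2 4 5 6 3)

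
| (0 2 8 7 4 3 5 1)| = 8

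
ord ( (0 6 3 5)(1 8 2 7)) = 4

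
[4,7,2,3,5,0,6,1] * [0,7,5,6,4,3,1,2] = [4,2,5,6,3,0,1,7]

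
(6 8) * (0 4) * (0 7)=(0 4 7)(6 8)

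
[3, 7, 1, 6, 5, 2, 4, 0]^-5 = [4, 3, 0, 5, 1, 7, 2, 6]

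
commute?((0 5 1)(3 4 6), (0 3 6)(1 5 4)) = no:(0 5 1)(3 4 6) * (0 3 6)(1 5 4) = (0 4)(1 3), (0 3 6)(1 5 4) * (0 5 1)(3 4 6) = (0 4)(5 6)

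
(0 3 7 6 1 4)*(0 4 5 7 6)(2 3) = (0 2 3 6 1 5 7)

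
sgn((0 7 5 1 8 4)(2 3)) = 1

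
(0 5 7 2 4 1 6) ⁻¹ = (0 6 1 4 2 7 5) 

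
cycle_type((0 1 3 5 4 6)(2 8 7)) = 3.6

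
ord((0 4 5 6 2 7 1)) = 7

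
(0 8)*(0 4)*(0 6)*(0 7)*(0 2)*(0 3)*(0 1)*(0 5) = (0 8 4 6 7 2 3 1 5)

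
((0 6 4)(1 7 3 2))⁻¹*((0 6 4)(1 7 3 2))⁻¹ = (0 6 4)(1 3)(2 7)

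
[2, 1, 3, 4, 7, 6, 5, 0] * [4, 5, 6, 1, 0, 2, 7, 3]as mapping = [0→6, 1→5, 2→1, 3→0, 4→3, 5→7, 6→2, 7→4]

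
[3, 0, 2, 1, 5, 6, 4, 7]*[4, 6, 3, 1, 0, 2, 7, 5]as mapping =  [0→1, 1→4, 2→3, 3→6, 4→2, 5→7, 6→0, 7→5]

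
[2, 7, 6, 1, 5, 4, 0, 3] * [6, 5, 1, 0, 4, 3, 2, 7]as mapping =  [0→1, 1→7, 2→2, 3→5, 4→3, 5→4, 6→6, 7→0]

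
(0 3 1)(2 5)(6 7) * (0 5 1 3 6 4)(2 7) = (0 6 2 1 5 7 4)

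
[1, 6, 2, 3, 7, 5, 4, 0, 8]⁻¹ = [7, 0, 2, 3, 6, 5, 1, 4, 8]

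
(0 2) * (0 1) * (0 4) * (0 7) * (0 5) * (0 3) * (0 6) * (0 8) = (0 2 1 4 7 5 3 6 8)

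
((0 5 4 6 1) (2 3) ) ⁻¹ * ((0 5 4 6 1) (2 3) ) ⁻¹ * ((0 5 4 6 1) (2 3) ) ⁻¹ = (0 4 1 5 6) (2 3) 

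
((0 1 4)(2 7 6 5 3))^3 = (2 5 7 3 6)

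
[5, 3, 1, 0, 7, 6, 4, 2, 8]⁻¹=[3, 2, 7, 1, 6, 0, 5, 4, 8]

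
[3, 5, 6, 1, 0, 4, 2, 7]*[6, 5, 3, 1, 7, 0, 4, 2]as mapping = [0→1, 1→0, 2→4, 3→5, 4→6, 5→7, 6→3, 7→2]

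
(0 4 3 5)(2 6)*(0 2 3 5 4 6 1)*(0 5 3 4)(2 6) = (0 2 1 5 6 4 3)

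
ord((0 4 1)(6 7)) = 6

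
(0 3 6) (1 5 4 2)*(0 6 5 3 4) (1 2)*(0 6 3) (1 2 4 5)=(0 5 6 3 1) (2 4) 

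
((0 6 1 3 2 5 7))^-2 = (0 5 3 6 7 2 1)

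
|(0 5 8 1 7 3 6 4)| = 8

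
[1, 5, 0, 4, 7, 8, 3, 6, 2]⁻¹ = [2, 0, 8, 6, 3, 1, 7, 4, 5]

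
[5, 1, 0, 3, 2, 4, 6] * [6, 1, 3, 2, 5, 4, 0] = [4, 1, 6, 2, 3, 5, 0]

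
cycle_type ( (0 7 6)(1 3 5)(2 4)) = 2.3^2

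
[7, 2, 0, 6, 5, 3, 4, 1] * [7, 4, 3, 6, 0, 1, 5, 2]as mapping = [0→2, 1→3, 2→7, 3→5, 4→1, 5→6, 6→0, 7→4]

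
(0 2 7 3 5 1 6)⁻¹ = (0 6 1 5 3 7 2)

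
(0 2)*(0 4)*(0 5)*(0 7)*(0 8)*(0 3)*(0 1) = (0 2 4 5 7 8 3 1)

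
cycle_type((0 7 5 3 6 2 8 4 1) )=9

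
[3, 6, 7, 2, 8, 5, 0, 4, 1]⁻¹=[6, 8, 3, 0, 7, 5, 1, 2, 4]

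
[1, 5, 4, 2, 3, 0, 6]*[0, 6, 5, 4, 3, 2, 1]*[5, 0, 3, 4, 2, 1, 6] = [6, 3, 4, 1, 2, 5, 0]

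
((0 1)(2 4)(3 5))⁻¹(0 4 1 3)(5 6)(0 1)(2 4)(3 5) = (0 5 1 2)(3 6)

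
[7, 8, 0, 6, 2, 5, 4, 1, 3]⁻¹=[2, 7, 4, 8, 6, 5, 3, 0, 1]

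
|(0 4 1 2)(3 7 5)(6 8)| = 12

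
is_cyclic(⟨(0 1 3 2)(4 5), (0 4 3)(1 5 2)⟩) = no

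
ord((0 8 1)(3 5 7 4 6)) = 15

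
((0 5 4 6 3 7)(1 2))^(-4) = (0 4 3)(5 6 7)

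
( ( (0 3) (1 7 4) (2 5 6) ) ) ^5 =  (0 3) (1 4 7) (2 6 5) 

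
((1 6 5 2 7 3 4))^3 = (1 2 4 5 3 6 7)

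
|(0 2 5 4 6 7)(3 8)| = 6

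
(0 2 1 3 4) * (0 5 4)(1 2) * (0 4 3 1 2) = (0 2)(3 4 5)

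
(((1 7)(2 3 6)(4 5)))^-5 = (1 7)(2 3 6)(4 5)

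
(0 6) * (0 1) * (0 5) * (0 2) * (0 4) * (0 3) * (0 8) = (0 6 1 5 2 4 3 8)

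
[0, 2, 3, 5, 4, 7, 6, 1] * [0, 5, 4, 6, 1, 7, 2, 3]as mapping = [0→0, 1→4, 2→6, 3→7, 4→1, 5→3, 6→2, 7→5]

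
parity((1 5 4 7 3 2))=odd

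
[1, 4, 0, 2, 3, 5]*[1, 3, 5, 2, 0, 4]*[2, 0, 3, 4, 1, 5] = [4, 2, 0, 5, 3, 1]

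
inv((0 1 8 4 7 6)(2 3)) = (0 6 7 4 8 1)(2 3)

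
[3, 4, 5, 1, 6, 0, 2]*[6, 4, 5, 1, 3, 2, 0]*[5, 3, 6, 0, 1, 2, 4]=[3, 0, 6, 1, 5, 4, 2]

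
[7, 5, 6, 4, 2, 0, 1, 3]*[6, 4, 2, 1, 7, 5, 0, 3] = [3, 5, 0, 7, 2, 6, 4, 1]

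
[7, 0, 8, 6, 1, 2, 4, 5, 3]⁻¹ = [1, 4, 5, 8, 6, 7, 3, 0, 2]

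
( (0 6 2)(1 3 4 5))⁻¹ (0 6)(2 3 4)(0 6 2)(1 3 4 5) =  (0 4 5)(2 6)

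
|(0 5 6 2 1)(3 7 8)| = 15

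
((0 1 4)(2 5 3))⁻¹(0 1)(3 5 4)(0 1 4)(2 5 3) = (0 2 3)(1 4)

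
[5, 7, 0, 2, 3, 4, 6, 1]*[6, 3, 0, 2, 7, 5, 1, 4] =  [5, 4, 6, 0, 2, 7, 1, 3]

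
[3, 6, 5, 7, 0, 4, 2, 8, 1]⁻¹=[4, 8, 6, 0, 5, 2, 1, 3, 7]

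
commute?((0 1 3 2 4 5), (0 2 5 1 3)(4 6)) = no:(0 1 3 2 4 5) * (0 2 5 1 3)(4 6) = (0 3 5 2 6 4 1), (0 2 5 1 3)(4 6) * (0 1 3 2 4 5) = (0 4 6 5 3 1 2)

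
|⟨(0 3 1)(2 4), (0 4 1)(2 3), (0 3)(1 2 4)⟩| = 120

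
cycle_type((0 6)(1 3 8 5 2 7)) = 2.6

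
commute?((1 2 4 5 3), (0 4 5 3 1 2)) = no:(1 2 4 5 3)*(0 4 5 3 1 2) = (0 4 3 2 5 1), (0 4 5 3 1 2)*(1 2 4 5 3) = (0 5 1 4 3 2)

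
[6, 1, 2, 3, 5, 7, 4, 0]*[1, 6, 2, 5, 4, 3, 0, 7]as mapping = [0→0, 1→6, 2→2, 3→5, 4→3, 5→7, 6→4, 7→1]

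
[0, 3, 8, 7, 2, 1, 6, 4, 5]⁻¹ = [0, 5, 4, 1, 7, 8, 6, 3, 2]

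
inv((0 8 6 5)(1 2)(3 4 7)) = (0 5 6 8)(1 2)(3 7 4)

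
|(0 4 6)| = 3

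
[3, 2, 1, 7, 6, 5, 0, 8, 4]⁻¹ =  [6, 2, 1, 0, 8, 5, 4, 3, 7]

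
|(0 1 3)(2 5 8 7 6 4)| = 6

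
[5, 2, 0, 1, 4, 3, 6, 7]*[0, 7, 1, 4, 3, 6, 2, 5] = [6, 1, 0, 7, 3, 4, 2, 5]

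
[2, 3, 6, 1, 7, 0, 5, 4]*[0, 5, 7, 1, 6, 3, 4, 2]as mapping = [0→7, 1→1, 2→4, 3→5, 4→2, 5→0, 6→3, 7→6]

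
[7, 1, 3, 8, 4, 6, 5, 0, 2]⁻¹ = [7, 1, 8, 2, 4, 6, 5, 0, 3]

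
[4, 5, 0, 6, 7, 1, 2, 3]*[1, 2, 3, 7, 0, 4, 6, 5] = [0, 4, 1, 6, 5, 2, 3, 7]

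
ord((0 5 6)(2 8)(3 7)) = 6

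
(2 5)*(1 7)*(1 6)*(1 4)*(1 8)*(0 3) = (0 3)(1 7 6 4 8)(2 5)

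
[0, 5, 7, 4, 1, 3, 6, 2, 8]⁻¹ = [0, 4, 7, 5, 3, 1, 6, 2, 8]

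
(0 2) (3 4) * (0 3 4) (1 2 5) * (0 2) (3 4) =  (0 5 1) (2 4 3) 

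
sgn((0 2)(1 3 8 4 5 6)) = 1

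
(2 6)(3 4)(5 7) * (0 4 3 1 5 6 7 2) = (0 4 1 5 2 7 6)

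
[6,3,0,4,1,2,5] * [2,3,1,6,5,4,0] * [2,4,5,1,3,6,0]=[2,0,5,6,1,4,3]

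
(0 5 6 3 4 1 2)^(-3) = (0 4 5 1 6 2 3)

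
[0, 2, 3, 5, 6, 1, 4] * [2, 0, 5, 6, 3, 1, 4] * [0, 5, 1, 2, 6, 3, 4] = [1, 3, 4, 5, 6, 0, 2] 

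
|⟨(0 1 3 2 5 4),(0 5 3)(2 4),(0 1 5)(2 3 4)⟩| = 720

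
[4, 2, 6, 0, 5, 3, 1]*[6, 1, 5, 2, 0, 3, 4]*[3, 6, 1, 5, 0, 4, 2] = [3, 4, 0, 2, 5, 1, 6]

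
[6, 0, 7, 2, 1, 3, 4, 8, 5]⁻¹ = [1, 4, 3, 5, 6, 8, 0, 2, 7]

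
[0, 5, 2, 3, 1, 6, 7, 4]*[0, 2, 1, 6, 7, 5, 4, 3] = [0, 5, 1, 6, 2, 4, 3, 7]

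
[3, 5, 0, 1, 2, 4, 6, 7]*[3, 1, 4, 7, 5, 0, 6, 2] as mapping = [0→7, 1→0, 2→3, 3→1, 4→4, 5→5, 6→6, 7→2] 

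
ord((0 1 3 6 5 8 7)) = 7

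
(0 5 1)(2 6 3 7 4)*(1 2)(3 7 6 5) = (0 3 6 7 4 1)(2 5)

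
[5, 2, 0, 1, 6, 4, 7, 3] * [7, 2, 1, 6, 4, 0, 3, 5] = [0, 1, 7, 2, 3, 4, 5, 6]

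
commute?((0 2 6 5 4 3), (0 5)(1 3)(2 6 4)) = no:(0 2 6 5 4 3) * (0 5)(1 3)(2 6 4) = (0 6)(1 3 5 2 4), (0 5)(1 3)(2 6 4) * (0 2 6 5 4 3) = (0 4 6 3 1)(2 5)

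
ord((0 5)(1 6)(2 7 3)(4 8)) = 6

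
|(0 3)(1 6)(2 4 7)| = 6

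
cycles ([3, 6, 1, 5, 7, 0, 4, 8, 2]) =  (0 3 5)(1 6 4 7 8 2)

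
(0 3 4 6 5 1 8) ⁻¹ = (0 8 1 5 6 4 3) 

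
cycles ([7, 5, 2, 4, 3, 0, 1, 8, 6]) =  (0 7 8 6 1 5)(3 4)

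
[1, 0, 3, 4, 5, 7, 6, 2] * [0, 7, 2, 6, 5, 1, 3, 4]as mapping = [0→7, 1→0, 2→6, 3→5, 4→1, 5→4, 6→3, 7→2]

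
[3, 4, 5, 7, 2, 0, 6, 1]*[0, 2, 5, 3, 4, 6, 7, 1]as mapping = [0→3, 1→4, 2→6, 3→1, 4→5, 5→0, 6→7, 7→2]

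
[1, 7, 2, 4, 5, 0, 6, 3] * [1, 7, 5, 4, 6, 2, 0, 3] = [7, 3, 5, 6, 2, 1, 0, 4]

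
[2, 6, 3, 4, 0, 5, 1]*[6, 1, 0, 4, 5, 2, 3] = [0, 3, 4, 5, 6, 2, 1]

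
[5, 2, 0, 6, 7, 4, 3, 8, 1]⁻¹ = [2, 8, 1, 6, 5, 0, 3, 4, 7]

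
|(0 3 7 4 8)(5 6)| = 10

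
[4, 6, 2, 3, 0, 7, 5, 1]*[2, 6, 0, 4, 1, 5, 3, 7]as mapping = [0→1, 1→3, 2→0, 3→4, 4→2, 5→7, 6→5, 7→6]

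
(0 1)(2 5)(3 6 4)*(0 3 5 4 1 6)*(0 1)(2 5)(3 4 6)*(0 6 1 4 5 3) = (1 5 3 4 2)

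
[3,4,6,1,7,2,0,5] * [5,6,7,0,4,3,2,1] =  [0,4,2,6,1,7,5,3]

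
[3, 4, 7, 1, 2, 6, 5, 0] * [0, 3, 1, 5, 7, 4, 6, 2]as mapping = [0→5, 1→7, 2→2, 3→3, 4→1, 5→6, 6→4, 7→0]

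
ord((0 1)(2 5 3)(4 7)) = 6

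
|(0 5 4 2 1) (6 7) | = 10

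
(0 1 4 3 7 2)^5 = (0 2 7 3 4 1)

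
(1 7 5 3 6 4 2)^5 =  (1 4 3 7 2 6 5)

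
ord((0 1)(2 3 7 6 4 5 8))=14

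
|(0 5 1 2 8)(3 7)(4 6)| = 10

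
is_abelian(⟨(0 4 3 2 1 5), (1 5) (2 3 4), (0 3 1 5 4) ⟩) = no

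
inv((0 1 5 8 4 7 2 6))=(0 6 2 7 4 8 5 1)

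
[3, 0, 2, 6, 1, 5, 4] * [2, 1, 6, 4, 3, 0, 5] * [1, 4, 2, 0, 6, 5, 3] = [6, 2, 3, 5, 4, 1, 0] 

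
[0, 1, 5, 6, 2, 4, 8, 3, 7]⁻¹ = [0, 1, 4, 7, 5, 2, 3, 8, 6]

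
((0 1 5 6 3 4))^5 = (0 4 3 6 5 1)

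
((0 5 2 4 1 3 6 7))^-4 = (0 1)(2 6)(3 5)(4 7)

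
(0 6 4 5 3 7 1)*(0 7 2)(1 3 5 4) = (0 6 1 7 3 2)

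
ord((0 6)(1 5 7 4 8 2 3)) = 14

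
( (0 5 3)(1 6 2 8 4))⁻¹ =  (0 3 5)(1 4 8 2 6)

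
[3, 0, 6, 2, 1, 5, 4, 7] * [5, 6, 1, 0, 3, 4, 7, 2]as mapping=[0→0, 1→5, 2→7, 3→1, 4→6, 5→4, 6→3, 7→2]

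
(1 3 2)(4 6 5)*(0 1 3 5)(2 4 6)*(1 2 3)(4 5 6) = (0 2 1 6)(3 5 4)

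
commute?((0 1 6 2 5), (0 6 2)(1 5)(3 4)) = no:(0 1 6 2 5)*(0 6 2)(1 5)(3 4) = (0 5 6)(1 2)(3 4), (0 6 2)(1 5)(3 4)*(0 1 6 2 5) = (0 2 1)(3 4)(5 6)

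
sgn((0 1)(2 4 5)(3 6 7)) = -1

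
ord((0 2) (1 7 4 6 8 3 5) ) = 14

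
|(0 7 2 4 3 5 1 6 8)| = 9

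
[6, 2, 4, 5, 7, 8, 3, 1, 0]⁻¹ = [8, 7, 1, 6, 2, 3, 0, 4, 5]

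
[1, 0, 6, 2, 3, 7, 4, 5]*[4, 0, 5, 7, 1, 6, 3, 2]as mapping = [0→0, 1→4, 2→3, 3→5, 4→7, 5→2, 6→1, 7→6]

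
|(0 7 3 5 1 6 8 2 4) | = 9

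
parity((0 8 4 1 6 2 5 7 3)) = even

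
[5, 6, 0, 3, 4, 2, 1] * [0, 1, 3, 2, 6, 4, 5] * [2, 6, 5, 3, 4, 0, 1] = [4, 0, 2, 5, 1, 3, 6]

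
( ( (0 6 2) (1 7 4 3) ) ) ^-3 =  (1 7 4 3) 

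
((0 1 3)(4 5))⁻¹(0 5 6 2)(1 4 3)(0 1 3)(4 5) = (0 3 5)(1 4 6 2)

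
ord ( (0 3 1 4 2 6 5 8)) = 8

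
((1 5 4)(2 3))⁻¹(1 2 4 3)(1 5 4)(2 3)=(1 2 5 3)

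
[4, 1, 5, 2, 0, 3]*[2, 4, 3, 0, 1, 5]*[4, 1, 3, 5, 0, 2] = [1, 0, 2, 5, 3, 4]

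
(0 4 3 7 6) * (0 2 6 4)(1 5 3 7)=(1 5 3)(2 6)(4 7)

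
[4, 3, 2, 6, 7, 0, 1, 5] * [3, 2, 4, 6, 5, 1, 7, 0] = [5, 6, 4, 7, 0, 3, 2, 1]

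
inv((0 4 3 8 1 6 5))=(0 5 6 1 8 3 4)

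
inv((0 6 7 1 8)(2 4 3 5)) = (0 8 1 7 6)(2 5 3 4)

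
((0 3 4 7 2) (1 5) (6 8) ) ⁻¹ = (0 2 7 4 3) (1 5) (6 8) 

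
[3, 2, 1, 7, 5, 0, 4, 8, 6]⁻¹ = [5, 2, 1, 0, 6, 4, 8, 3, 7]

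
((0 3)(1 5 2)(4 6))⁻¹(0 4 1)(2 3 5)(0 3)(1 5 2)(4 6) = (0 2 1)(3 6 5)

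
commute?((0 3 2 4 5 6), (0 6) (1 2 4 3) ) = no:(0 3 2 4 5 6)*(0 6) (1 2 4 3) = (0 1 2 3 4 5), (0 6) (1 2 4 3)*(0 3 2 4 5 6) = (1 4 2 5 6 3) 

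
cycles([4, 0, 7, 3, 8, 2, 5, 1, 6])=(0 4 8 6 5 2 7 1)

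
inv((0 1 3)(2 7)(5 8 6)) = (0 3 1)(2 7)(5 6 8)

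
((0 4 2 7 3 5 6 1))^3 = (0 7 6 4 3 1 2 5)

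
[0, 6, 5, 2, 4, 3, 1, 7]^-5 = [0, 6, 5, 2, 4, 3, 1, 7]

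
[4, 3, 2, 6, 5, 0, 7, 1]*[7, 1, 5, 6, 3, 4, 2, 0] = [3, 6, 5, 2, 4, 7, 0, 1]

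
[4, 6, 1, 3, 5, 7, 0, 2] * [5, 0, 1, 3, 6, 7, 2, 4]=[6, 2, 0, 3, 7, 4, 5, 1]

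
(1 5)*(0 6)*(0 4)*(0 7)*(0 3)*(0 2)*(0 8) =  (0 6 4 7 3 2 8)(1 5)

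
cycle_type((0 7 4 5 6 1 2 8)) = 8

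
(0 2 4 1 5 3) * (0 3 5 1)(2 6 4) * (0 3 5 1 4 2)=(0 6 2)(1 4 3 5)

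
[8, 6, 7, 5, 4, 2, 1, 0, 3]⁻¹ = [7, 6, 5, 8, 4, 3, 1, 2, 0]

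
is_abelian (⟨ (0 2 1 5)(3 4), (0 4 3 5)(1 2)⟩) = no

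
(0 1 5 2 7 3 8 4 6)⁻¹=(0 6 4 8 3 7 2 5 1)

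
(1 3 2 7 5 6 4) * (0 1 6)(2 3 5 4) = (0 1 5)(2 7 4 6)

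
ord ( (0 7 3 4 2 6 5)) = 7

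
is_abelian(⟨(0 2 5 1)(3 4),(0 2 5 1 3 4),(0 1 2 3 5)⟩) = no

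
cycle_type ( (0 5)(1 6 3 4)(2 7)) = 2^2.4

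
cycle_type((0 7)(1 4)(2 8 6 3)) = 2^2.4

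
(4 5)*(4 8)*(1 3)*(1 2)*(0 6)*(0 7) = (0 6 7) (1 3 2) (4 5 8) 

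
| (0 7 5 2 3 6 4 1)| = 8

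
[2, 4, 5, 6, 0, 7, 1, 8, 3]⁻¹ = [4, 6, 0, 8, 1, 2, 3, 5, 7]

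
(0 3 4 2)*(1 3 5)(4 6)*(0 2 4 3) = (0 5 1)(3 6)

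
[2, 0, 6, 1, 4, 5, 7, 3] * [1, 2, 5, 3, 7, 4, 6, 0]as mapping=[0→5, 1→1, 2→6, 3→2, 4→7, 5→4, 6→0, 7→3]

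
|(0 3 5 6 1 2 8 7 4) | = 9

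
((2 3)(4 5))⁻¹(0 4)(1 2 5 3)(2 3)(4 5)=(0 5)(1 3 4 2)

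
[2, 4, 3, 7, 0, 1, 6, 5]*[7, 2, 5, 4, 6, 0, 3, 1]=[5, 6, 4, 1, 7, 2, 3, 0]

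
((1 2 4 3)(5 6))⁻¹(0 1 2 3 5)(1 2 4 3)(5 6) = (0 2 4 1 6)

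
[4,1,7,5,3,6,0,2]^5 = [0,1,7,3,4,5,6,2]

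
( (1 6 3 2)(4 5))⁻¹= (1 2 3 6)(4 5)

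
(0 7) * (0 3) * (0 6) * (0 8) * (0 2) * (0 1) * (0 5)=(0 7 3 6 8 2 1 5)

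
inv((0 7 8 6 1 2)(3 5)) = (0 2 1 6 8 7)(3 5)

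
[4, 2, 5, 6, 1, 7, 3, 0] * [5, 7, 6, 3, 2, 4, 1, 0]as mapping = [0→2, 1→6, 2→4, 3→1, 4→7, 5→0, 6→3, 7→5]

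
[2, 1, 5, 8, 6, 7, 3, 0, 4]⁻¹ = [7, 1, 0, 6, 8, 2, 4, 5, 3]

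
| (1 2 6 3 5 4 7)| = 7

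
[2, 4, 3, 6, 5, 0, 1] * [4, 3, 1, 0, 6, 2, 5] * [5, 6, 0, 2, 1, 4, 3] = [6, 3, 5, 4, 0, 1, 2]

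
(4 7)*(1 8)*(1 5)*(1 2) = (1 8 5 2)(4 7)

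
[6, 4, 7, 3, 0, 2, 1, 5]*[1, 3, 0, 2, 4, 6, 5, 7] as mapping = [0→5, 1→4, 2→7, 3→2, 4→1, 5→0, 6→3, 7→6] 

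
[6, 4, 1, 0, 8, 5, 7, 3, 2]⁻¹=[3, 2, 8, 7, 1, 5, 0, 6, 4]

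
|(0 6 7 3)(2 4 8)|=12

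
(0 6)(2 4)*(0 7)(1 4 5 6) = (0 1 4 2 5 6 7)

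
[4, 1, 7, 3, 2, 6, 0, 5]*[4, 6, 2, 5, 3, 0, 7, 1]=[3, 6, 1, 5, 2, 7, 4, 0]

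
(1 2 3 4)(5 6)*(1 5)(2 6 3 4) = (1 6)(2 4 5 3)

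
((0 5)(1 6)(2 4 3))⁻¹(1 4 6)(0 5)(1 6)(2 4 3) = (1 6 3)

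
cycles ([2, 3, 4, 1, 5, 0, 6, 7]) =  (0 2 4 5)(1 3)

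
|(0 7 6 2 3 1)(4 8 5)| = 6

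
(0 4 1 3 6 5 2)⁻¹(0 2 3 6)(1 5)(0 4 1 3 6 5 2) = (0 6 5 4)(2 3)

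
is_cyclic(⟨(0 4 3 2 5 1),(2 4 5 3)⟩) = no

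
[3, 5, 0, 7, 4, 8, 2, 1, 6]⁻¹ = [2, 7, 6, 0, 4, 1, 8, 3, 5]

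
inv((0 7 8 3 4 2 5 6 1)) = (0 1 6 5 2 4 3 8 7)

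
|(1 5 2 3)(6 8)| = 4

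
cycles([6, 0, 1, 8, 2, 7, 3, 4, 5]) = (0 6 3 8 5 7 4 2 1)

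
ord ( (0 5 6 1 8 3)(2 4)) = 6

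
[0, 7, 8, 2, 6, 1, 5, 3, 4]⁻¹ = [0, 5, 3, 7, 8, 6, 4, 1, 2]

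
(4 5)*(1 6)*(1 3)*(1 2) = (1 6 3 2)(4 5)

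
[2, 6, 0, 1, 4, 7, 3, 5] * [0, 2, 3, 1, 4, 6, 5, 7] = [3, 5, 0, 2, 4, 7, 1, 6]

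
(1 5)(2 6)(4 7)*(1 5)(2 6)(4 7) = ()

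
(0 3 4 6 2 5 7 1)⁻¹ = (0 1 7 5 2 6 4 3)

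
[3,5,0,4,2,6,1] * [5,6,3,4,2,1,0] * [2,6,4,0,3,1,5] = [3,6,1,4,0,2,5]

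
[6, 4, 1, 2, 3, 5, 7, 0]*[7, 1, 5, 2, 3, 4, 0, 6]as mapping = [0→0, 1→3, 2→1, 3→5, 4→2, 5→4, 6→6, 7→7]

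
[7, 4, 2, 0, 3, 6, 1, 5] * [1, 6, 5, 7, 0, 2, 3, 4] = [4, 0, 5, 1, 7, 3, 6, 2]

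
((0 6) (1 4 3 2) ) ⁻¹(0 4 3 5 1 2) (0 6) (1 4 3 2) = (1 6 3 2 5 4) 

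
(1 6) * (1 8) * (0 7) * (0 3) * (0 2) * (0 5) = (0 7 3 2 5)(1 6 8)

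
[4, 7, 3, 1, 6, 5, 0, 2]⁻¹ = [6, 3, 7, 2, 0, 5, 4, 1]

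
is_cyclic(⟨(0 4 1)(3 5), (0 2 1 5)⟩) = no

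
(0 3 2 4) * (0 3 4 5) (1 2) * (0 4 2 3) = (0 2 5 4) (1 3) 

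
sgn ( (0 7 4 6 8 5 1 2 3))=1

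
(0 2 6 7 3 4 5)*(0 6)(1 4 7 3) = (0 2)(1 4 5 6 3 7)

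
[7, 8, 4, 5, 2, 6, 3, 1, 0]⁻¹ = [8, 7, 4, 6, 2, 3, 5, 0, 1]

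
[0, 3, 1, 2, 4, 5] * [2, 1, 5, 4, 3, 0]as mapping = [0→2, 1→4, 2→1, 3→5, 4→3, 5→0]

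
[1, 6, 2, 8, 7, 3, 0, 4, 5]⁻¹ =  [6, 0, 2, 5, 7, 8, 1, 4, 3]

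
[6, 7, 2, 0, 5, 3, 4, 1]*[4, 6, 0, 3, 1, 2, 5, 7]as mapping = [0→5, 1→7, 2→0, 3→4, 4→2, 5→3, 6→1, 7→6]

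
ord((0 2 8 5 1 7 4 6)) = 8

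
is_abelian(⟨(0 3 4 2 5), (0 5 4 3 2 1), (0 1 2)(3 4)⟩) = no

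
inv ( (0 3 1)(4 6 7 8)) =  (0 1 3)(4 8 7 6)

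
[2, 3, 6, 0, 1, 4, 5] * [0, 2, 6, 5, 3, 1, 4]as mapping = [0→6, 1→5, 2→4, 3→0, 4→2, 5→3, 6→1]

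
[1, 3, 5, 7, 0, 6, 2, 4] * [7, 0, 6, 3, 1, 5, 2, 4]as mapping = [0→0, 1→3, 2→5, 3→4, 4→7, 5→2, 6→6, 7→1]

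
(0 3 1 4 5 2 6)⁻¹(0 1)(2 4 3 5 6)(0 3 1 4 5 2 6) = (0 6 5 1 2)(3 4)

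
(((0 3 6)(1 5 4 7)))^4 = (0 3 6)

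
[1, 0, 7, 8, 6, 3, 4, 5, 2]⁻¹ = [1, 0, 8, 5, 6, 7, 4, 2, 3]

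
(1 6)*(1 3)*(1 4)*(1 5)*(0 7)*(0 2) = (0 7 2) (1 6 3 4 5) 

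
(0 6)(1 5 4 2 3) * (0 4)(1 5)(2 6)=(0 2 3 5)(4 6)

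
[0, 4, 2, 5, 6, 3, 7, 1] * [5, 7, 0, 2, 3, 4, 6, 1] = [5, 3, 0, 4, 6, 2, 1, 7]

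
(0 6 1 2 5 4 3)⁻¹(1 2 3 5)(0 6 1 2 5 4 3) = (0 4 2 5)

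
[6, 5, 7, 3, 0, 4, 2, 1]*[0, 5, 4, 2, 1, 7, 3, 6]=[3, 7, 6, 2, 0, 1, 4, 5]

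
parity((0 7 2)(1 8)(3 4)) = even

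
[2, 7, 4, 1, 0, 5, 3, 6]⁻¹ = [4, 3, 0, 6, 2, 5, 7, 1]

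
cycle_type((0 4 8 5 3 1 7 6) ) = 8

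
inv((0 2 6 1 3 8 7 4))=(0 4 7 8 3 1 6 2)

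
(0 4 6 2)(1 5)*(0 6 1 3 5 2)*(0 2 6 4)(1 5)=(1 6 2 4 5 3)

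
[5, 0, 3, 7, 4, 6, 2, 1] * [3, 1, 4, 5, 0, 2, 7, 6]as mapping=[0→2, 1→3, 2→5, 3→6, 4→0, 5→7, 6→4, 7→1]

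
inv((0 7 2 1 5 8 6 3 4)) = (0 4 3 6 8 5 1 2 7)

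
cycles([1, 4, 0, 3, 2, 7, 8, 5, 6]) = (0 1 4 2) (5 7) (6 8) 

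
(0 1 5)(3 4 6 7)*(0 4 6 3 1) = (1 5 4 3 6 7)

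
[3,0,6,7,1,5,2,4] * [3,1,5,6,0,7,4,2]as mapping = [0→6,1→3,2→4,3→2,4→1,5→7,6→5,7→0]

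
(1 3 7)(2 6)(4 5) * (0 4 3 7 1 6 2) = (0 4 5 3 1 7 6)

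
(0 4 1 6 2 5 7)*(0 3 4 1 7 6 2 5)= (0 1 2)(3 4 7)(5 6)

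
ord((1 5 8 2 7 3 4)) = 7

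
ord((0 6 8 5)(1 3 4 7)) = 4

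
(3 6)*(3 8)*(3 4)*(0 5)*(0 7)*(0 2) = (0 5 7 2)(3 6 8 4)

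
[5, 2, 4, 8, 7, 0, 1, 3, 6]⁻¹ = [5, 6, 1, 7, 2, 0, 8, 4, 3]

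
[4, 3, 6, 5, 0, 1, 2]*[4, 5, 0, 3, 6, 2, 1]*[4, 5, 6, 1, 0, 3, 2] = [2, 1, 5, 6, 0, 3, 4]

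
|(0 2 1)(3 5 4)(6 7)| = 6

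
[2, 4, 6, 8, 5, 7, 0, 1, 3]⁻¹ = [6, 7, 0, 8, 1, 4, 2, 5, 3]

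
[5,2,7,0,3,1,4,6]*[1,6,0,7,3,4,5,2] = [4,0,2,1,7,6,3,5]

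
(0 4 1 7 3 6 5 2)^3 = (0 7 5 4 3 2 1 6)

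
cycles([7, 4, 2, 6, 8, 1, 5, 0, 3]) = (0 7)(1 4 8 3 6 5)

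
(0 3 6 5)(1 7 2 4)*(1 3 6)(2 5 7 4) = (0 6 7 5)(1 4 3)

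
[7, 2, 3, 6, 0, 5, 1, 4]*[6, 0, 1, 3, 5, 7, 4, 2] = [2, 1, 3, 4, 6, 7, 0, 5]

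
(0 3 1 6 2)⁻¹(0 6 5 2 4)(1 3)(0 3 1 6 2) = (0 4 3 2 5)(1 6)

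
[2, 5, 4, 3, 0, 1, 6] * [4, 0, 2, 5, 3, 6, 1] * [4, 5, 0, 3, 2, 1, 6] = [0, 6, 3, 1, 2, 4, 5]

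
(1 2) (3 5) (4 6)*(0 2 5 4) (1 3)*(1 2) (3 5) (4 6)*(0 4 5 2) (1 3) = (0 3 6 4 5) 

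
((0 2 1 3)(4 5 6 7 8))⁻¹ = (0 3 1 2)(4 8 7 6 5)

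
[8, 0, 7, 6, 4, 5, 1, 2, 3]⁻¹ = [1, 6, 7, 8, 4, 5, 3, 2, 0]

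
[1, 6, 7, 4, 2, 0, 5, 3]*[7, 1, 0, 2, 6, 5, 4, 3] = [1, 4, 3, 6, 0, 7, 5, 2] 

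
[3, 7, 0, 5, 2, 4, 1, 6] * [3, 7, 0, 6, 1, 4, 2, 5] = [6, 5, 3, 4, 0, 1, 7, 2]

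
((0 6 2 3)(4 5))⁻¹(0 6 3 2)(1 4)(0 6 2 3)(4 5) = (0 3 6 2)(1 5)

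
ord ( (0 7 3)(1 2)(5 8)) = 6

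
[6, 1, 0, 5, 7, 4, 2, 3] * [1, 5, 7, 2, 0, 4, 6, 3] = [6, 5, 1, 4, 3, 0, 7, 2]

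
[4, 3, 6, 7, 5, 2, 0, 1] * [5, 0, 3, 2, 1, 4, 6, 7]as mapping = [0→1, 1→2, 2→6, 3→7, 4→4, 5→3, 6→5, 7→0]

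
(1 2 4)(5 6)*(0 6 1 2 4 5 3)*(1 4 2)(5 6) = (0 5 4 1 2 6 3)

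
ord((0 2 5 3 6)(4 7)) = 10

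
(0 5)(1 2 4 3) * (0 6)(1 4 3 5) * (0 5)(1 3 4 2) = (0 3 2 4)(5 6)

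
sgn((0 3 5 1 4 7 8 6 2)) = 1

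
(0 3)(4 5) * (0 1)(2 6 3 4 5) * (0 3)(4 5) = (0 5 4 2 6)(1 3)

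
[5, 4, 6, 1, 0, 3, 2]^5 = [0, 1, 6, 3, 4, 5, 2]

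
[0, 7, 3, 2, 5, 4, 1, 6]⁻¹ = [0, 6, 3, 2, 5, 4, 7, 1]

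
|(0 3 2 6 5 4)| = 6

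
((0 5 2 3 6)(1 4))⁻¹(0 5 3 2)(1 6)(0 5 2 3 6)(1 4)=(0 4)(2 6 3 5)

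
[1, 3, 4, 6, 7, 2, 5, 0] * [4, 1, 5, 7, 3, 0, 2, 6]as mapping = [0→1, 1→7, 2→3, 3→2, 4→6, 5→5, 6→0, 7→4]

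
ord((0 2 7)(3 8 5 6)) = 12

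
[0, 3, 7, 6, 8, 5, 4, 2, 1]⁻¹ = [0, 8, 7, 1, 6, 5, 3, 2, 4]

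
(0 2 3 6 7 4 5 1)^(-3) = (0 4 3 1 7 2 5 6)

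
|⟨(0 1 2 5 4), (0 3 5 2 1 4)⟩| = 720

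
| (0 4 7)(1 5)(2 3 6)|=6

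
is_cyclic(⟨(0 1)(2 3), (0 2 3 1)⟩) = no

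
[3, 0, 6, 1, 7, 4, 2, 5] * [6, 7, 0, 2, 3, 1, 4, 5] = [2, 6, 4, 7, 5, 3, 0, 1]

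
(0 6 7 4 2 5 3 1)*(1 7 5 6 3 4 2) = (0 3 7 2 6 5 4 1)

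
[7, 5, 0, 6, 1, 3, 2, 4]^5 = [3, 0, 5, 4, 2, 7, 1, 6]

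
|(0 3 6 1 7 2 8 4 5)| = 9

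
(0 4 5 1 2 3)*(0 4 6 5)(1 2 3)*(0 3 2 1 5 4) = (0 6 4 3)(1 2 5)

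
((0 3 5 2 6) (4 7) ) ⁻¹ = (0 6 2 5 3) (4 7) 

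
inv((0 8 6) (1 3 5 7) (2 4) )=(0 6 8) (1 7 5 3) (2 4) 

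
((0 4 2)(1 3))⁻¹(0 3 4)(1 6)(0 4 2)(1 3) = (1 2 4)(3 6)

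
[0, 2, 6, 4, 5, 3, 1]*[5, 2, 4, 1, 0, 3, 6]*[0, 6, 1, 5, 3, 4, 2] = [4, 3, 2, 0, 5, 6, 1]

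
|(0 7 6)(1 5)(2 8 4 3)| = 12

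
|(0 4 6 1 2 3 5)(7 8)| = 14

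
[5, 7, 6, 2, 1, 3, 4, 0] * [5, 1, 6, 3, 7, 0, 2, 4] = [0, 4, 2, 6, 1, 3, 7, 5]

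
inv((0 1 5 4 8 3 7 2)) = (0 2 7 3 8 4 5 1)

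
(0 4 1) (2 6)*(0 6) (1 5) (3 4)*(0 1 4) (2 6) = (0 3) (1 2) (4 5) 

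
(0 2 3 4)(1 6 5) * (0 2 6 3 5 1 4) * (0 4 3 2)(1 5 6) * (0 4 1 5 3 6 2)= (0 5 6 3 1)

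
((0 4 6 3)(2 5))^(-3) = (0 4 6 3)(2 5)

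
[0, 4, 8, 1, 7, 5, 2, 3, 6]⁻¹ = [0, 3, 6, 7, 1, 5, 8, 4, 2]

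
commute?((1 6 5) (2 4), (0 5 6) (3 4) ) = no:(1 6 5) (2 4)*(0 5 6) (3 4) = (0 5 1) (2 3 4), (0 5 6) (3 4)*(1 6 5) (2 4) = (0 1 6) (2 4 3) 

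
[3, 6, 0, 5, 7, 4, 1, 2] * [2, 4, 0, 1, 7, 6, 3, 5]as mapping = [0→1, 1→3, 2→2, 3→6, 4→5, 5→7, 6→4, 7→0]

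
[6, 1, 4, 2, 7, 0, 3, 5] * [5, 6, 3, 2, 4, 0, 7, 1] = [7, 6, 4, 3, 1, 5, 2, 0]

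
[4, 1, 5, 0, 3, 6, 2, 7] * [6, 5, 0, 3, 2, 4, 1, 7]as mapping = [0→2, 1→5, 2→4, 3→6, 4→3, 5→1, 6→0, 7→7]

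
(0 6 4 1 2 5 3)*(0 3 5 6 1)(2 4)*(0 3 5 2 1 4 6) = (0 4 3 5 2)(1 6)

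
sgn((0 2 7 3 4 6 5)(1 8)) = -1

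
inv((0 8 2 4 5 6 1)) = (0 1 6 5 4 2 8)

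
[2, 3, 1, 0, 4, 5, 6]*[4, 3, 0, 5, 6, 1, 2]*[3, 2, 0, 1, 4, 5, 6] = [3, 5, 1, 4, 6, 2, 0]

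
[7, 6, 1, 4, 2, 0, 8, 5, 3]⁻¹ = [5, 2, 4, 8, 3, 7, 1, 0, 6]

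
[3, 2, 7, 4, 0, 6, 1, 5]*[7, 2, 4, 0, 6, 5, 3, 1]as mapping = [0→0, 1→4, 2→1, 3→6, 4→7, 5→3, 6→2, 7→5]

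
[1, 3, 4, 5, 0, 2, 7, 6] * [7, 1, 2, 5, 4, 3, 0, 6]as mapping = [0→1, 1→5, 2→4, 3→3, 4→7, 5→2, 6→6, 7→0]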